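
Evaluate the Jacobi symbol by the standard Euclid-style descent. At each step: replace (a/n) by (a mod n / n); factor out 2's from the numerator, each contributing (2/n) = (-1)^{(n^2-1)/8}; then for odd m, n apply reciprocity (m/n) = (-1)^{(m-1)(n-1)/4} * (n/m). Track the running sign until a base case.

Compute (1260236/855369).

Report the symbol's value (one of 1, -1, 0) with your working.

1

(1260236/855369): 1260236 mod 855369 = 404867, so (1260236/855369) = (404867/855369)
flip (404867/855369) -> (855369/404867): both odd, 404867 mod 4 = 3, 855369 mod 4 = 1, so the flip contributes +1; sign now +1
(855369/404867): 855369 mod 404867 = 45635, so (855369/404867) = (45635/404867)
flip (45635/404867) -> (404867/45635): both odd, 45635 mod 4 = 3, 404867 mod 4 = 3, so the flip contributes -1; sign now -1
(404867/45635): 404867 mod 45635 = 39787, so (404867/45635) = (39787/45635)
flip (39787/45635) -> (45635/39787): both odd, 39787 mod 4 = 3, 45635 mod 4 = 3, so the flip contributes -1; sign now +1
(45635/39787): 45635 mod 39787 = 5848, so (45635/39787) = (5848/39787)
factor out 2^3: 5848 = 2^3·731; with 39787 mod 8 = 3, (2/39787) = -1; sign now -1; continue with (731/39787)
flip (731/39787) -> (39787/731): both odd, 731 mod 4 = 3, 39787 mod 4 = 3, so the flip contributes -1; sign now +1
(39787/731): 39787 mod 731 = 313, so (39787/731) = (313/731)
flip (313/731) -> (731/313): both odd, 313 mod 4 = 1, 731 mod 4 = 3, so the flip contributes +1; sign now +1
(731/313): 731 mod 313 = 105, so (731/313) = (105/313)
flip (105/313) -> (313/105): both odd, 105 mod 4 = 1, 313 mod 4 = 1, so the flip contributes +1; sign now +1
(313/105): 313 mod 105 = 103, so (313/105) = (103/105)
flip (103/105) -> (105/103): both odd, 103 mod 4 = 3, 105 mod 4 = 1, so the flip contributes +1; sign now +1
(105/103): 105 mod 103 = 2, so (105/103) = (2/103)
factor out 2^1: 2 = 2^1·1; with 103 mod 8 = 7, (2/103) = +1; sign now +1; continue with (1/103)
reached (1/103) = 1, so the symbol is +1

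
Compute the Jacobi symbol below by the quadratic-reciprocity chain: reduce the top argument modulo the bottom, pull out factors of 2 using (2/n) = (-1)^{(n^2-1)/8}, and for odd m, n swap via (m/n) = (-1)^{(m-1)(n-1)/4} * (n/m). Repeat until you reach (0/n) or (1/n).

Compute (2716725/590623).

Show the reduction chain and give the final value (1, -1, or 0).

0

(2716725/590623): 2716725 mod 590623 = 354233, so (2716725/590623) = (354233/590623)
flip (354233/590623) -> (590623/354233): both odd, 354233 mod 4 = 1, 590623 mod 4 = 3, so the flip contributes +1; sign now +1
(590623/354233): 590623 mod 354233 = 236390, so (590623/354233) = (236390/354233)
factor out 2^1: 236390 = 2^1·118195; with 354233 mod 8 = 1, (2/354233) = +1; sign now +1; continue with (118195/354233)
flip (118195/354233) -> (354233/118195): both odd, 118195 mod 4 = 3, 354233 mod 4 = 1, so the flip contributes +1; sign now +1
(354233/118195): 354233 mod 118195 = 117843, so (354233/118195) = (117843/118195)
flip (117843/118195) -> (118195/117843): both odd, 117843 mod 4 = 3, 118195 mod 4 = 3, so the flip contributes -1; sign now -1
(118195/117843): 118195 mod 117843 = 352, so (118195/117843) = (352/117843)
factor out 2^5: 352 = 2^5·11; with 117843 mod 8 = 3, (2/117843) = -1; sign now +1; continue with (11/117843)
flip (11/117843) -> (117843/11): both odd, 11 mod 4 = 3, 117843 mod 4 = 3, so the flip contributes -1; sign now -1
(117843/11): 117843 mod 11 = 0, so (117843/11) = (0/11)
reached (0/11); gcd(a, n) > 1, so (0/11) = 0 and the symbol is 0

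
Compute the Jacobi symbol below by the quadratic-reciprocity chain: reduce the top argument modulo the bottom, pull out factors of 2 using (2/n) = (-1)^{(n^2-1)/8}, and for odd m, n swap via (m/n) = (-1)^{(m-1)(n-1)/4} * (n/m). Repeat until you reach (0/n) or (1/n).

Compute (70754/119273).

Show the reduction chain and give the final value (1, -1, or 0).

1

70754 = 2^1·35377; (2/119273) = +1 since 119273 mod 8 = 1, so (70754/119273) = (+1)^1·(35377/119273); sign now +1
reciprocity: (35377/119273) = +1·(119273/35377) since 35377 mod 4 = 1, 119273 mod 4 = 1; sign now +1
(119273/35377) = (13142/35377)   [reduce mod 35377]
13142 = 2^1·6571; (2/35377) = +1 since 35377 mod 8 = 1, so (13142/35377) = (+1)^1·(6571/35377); sign now +1
reciprocity: (6571/35377) = +1·(35377/6571) since 6571 mod 4 = 3, 35377 mod 4 = 1; sign now +1
(35377/6571) = (2522/6571)   [reduce mod 6571]
2522 = 2^1·1261; (2/6571) = -1 since 6571 mod 8 = 3, so (2522/6571) = (-1)^1·(1261/6571); sign now -1
reciprocity: (1261/6571) = +1·(6571/1261) since 1261 mod 4 = 1, 6571 mod 4 = 3; sign now -1
(6571/1261) = (266/1261)   [reduce mod 1261]
266 = 2^1·133; (2/1261) = -1 since 1261 mod 8 = 5, so (266/1261) = (-1)^1·(133/1261); sign now +1
reciprocity: (133/1261) = +1·(1261/133) since 133 mod 4 = 1, 1261 mod 4 = 1; sign now +1
(1261/133) = (64/133)   [reduce mod 133]
64 = 2^6·1; (2/133) = -1 since 133 mod 8 = 5, so (64/133) = (-1)^6·(1/133); sign now +1
(1/133) = 1; final value = sign = +1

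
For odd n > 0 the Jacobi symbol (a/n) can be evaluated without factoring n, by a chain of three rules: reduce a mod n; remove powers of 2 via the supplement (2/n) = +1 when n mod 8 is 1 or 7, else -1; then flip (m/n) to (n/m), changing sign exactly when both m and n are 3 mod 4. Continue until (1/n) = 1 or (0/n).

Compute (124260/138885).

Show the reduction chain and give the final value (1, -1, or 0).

0

factor out 2^2: 124260 = 2^2·31065; with 138885 mod 8 = 5, (2/138885) = -1; sign now +1; continue with (31065/138885)
flip (31065/138885) -> (138885/31065): both odd, 31065 mod 4 = 1, 138885 mod 4 = 1, so the flip contributes +1; sign now +1
(138885/31065): 138885 mod 31065 = 14625, so (138885/31065) = (14625/31065)
flip (14625/31065) -> (31065/14625): both odd, 14625 mod 4 = 1, 31065 mod 4 = 1, so the flip contributes +1; sign now +1
(31065/14625): 31065 mod 14625 = 1815, so (31065/14625) = (1815/14625)
flip (1815/14625) -> (14625/1815): both odd, 1815 mod 4 = 3, 14625 mod 4 = 1, so the flip contributes +1; sign now +1
(14625/1815): 14625 mod 1815 = 105, so (14625/1815) = (105/1815)
flip (105/1815) -> (1815/105): both odd, 105 mod 4 = 1, 1815 mod 4 = 3, so the flip contributes +1; sign now +1
(1815/105): 1815 mod 105 = 30, so (1815/105) = (30/105)
factor out 2^1: 30 = 2^1·15; with 105 mod 8 = 1, (2/105) = +1; sign now +1; continue with (15/105)
flip (15/105) -> (105/15): both odd, 15 mod 4 = 3, 105 mod 4 = 1, so the flip contributes +1; sign now +1
(105/15): 105 mod 15 = 0, so (105/15) = (0/15)
reached (0/15); gcd(a, n) > 1, so (0/15) = 0 and the symbol is 0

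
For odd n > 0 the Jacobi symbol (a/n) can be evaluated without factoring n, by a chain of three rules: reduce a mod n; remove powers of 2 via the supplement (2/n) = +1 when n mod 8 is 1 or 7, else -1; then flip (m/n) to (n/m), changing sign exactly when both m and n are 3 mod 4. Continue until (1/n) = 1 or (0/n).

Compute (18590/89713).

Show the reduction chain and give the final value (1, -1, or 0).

factor out 2^1: 18590 = 2^1·9295; with 89713 mod 8 = 1, (2/89713) = +1; sign now +1; continue with (9295/89713)
flip (9295/89713) -> (89713/9295): both odd, 9295 mod 4 = 3, 89713 mod 4 = 1, so the flip contributes +1; sign now +1
(89713/9295): 89713 mod 9295 = 6058, so (89713/9295) = (6058/9295)
factor out 2^1: 6058 = 2^1·3029; with 9295 mod 8 = 7, (2/9295) = +1; sign now +1; continue with (3029/9295)
flip (3029/9295) -> (9295/3029): both odd, 3029 mod 4 = 1, 9295 mod 4 = 3, so the flip contributes +1; sign now +1
(9295/3029): 9295 mod 3029 = 208, so (9295/3029) = (208/3029)
factor out 2^4: 208 = 2^4·13; with 3029 mod 8 = 5, (2/3029) = -1; sign now +1; continue with (13/3029)
flip (13/3029) -> (3029/13): both odd, 13 mod 4 = 1, 3029 mod 4 = 1, so the flip contributes +1; sign now +1
(3029/13): 3029 mod 13 = 0, so (3029/13) = (0/13)
reached (0/13); gcd(a, n) > 1, so (0/13) = 0 and the symbol is 0

0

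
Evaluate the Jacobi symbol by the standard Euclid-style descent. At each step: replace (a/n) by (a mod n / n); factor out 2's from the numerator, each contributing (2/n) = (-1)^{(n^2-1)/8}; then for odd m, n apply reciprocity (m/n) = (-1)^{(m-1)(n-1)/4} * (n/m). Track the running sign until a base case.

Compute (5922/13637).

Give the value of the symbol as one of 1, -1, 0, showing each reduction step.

5922 = 2^1·2961; (2/13637) = -1 since 13637 mod 8 = 5, so (5922/13637) = (-1)^1·(2961/13637); sign now -1
reciprocity: (2961/13637) = +1·(13637/2961) since 2961 mod 4 = 1, 13637 mod 4 = 1; sign now -1
(13637/2961) = (1793/2961)   [reduce mod 2961]
reciprocity: (1793/2961) = +1·(2961/1793) since 1793 mod 4 = 1, 2961 mod 4 = 1; sign now -1
(2961/1793) = (1168/1793)   [reduce mod 1793]
1168 = 2^4·73; (2/1793) = +1 since 1793 mod 8 = 1, so (1168/1793) = (+1)^4·(73/1793); sign now -1
reciprocity: (73/1793) = +1·(1793/73) since 73 mod 4 = 1, 1793 mod 4 = 1; sign now -1
(1793/73) = (41/73)   [reduce mod 73]
reciprocity: (41/73) = +1·(73/41) since 41 mod 4 = 1, 73 mod 4 = 1; sign now -1
(73/41) = (32/41)   [reduce mod 41]
32 = 2^5·1; (2/41) = +1 since 41 mod 8 = 1, so (32/41) = (+1)^5·(1/41); sign now -1
(1/41) = 1; final value = sign = -1

-1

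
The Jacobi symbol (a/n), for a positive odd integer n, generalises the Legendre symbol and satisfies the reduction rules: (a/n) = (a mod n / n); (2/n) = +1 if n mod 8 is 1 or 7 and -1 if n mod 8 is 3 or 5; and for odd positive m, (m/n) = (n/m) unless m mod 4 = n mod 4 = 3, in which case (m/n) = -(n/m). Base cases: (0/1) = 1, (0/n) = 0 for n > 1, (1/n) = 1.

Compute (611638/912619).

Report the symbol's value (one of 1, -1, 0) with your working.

0

611638 = 2^1·305819; (2/912619) = -1 since 912619 mod 8 = 3, so (611638/912619) = (-1)^1·(305819/912619); sign now -1
reciprocity: (305819/912619) = -1·(912619/305819) since 305819 mod 4 = 3, 912619 mod 4 = 3; sign now +1
(912619/305819) = (300981/305819)   [reduce mod 305819]
reciprocity: (300981/305819) = +1·(305819/300981) since 300981 mod 4 = 1, 305819 mod 4 = 3; sign now +1
(305819/300981) = (4838/300981)   [reduce mod 300981]
4838 = 2^1·2419; (2/300981) = -1 since 300981 mod 8 = 5, so (4838/300981) = (-1)^1·(2419/300981); sign now -1
reciprocity: (2419/300981) = +1·(300981/2419) since 2419 mod 4 = 3, 300981 mod 4 = 1; sign now -1
(300981/2419) = (1025/2419)   [reduce mod 2419]
reciprocity: (1025/2419) = +1·(2419/1025) since 1025 mod 4 = 1, 2419 mod 4 = 3; sign now -1
(2419/1025) = (369/1025)   [reduce mod 1025]
reciprocity: (369/1025) = +1·(1025/369) since 369 mod 4 = 1, 1025 mod 4 = 1; sign now -1
(1025/369) = (287/369)   [reduce mod 369]
reciprocity: (287/369) = +1·(369/287) since 287 mod 4 = 3, 369 mod 4 = 1; sign now -1
(369/287) = (82/287)   [reduce mod 287]
82 = 2^1·41; (2/287) = +1 since 287 mod 8 = 7, so (82/287) = (+1)^1·(41/287); sign now -1
reciprocity: (41/287) = +1·(287/41) since 41 mod 4 = 1, 287 mod 4 = 3; sign now -1
(287/41) = (0/41)   [reduce mod 41]
(0/41) = 0   [gcd(a, n) > 1]; final value = 0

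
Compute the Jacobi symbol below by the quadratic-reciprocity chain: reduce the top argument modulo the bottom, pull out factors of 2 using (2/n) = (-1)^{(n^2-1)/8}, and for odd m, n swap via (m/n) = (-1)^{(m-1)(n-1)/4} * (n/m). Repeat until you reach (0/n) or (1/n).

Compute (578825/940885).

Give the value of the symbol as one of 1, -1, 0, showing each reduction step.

flip (578825/940885) -> (940885/578825): both odd, 578825 mod 4 = 1, 940885 mod 4 = 1, so the flip contributes +1; sign now +1
(940885/578825): 940885 mod 578825 = 362060, so (940885/578825) = (362060/578825)
factor out 2^2: 362060 = 2^2·90515; with 578825 mod 8 = 1, (2/578825) = +1; sign now +1; continue with (90515/578825)
flip (90515/578825) -> (578825/90515): both odd, 90515 mod 4 = 3, 578825 mod 4 = 1, so the flip contributes +1; sign now +1
(578825/90515): 578825 mod 90515 = 35735, so (578825/90515) = (35735/90515)
flip (35735/90515) -> (90515/35735): both odd, 35735 mod 4 = 3, 90515 mod 4 = 3, so the flip contributes -1; sign now -1
(90515/35735): 90515 mod 35735 = 19045, so (90515/35735) = (19045/35735)
flip (19045/35735) -> (35735/19045): both odd, 19045 mod 4 = 1, 35735 mod 4 = 3, so the flip contributes +1; sign now -1
(35735/19045): 35735 mod 19045 = 16690, so (35735/19045) = (16690/19045)
factor out 2^1: 16690 = 2^1·8345; with 19045 mod 8 = 5, (2/19045) = -1; sign now +1; continue with (8345/19045)
flip (8345/19045) -> (19045/8345): both odd, 8345 mod 4 = 1, 19045 mod 4 = 1, so the flip contributes +1; sign now +1
(19045/8345): 19045 mod 8345 = 2355, so (19045/8345) = (2355/8345)
flip (2355/8345) -> (8345/2355): both odd, 2355 mod 4 = 3, 8345 mod 4 = 1, so the flip contributes +1; sign now +1
(8345/2355): 8345 mod 2355 = 1280, so (8345/2355) = (1280/2355)
factor out 2^8: 1280 = 2^8·5; with 2355 mod 8 = 3, (2/2355) = -1; sign now +1; continue with (5/2355)
flip (5/2355) -> (2355/5): both odd, 5 mod 4 = 1, 2355 mod 4 = 3, so the flip contributes +1; sign now +1
(2355/5): 2355 mod 5 = 0, so (2355/5) = (0/5)
reached (0/5); gcd(a, n) > 1, so (0/5) = 0 and the symbol is 0

0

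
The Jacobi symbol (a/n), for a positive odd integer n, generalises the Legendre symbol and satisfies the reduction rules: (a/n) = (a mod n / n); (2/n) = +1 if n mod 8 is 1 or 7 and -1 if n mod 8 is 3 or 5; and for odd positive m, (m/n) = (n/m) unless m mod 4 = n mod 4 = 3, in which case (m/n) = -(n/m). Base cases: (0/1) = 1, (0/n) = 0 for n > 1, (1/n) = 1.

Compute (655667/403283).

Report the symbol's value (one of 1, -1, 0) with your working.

(655667/403283) = (252384/403283)   [reduce mod 403283]
252384 = 2^5·7887; (2/403283) = -1 since 403283 mod 8 = 3, so (252384/403283) = (-1)^5·(7887/403283); sign now -1
reciprocity: (7887/403283) = -1·(403283/7887) since 7887 mod 4 = 3, 403283 mod 4 = 3; sign now +1
(403283/7887) = (1046/7887)   [reduce mod 7887]
1046 = 2^1·523; (2/7887) = +1 since 7887 mod 8 = 7, so (1046/7887) = (+1)^1·(523/7887); sign now +1
reciprocity: (523/7887) = -1·(7887/523) since 523 mod 4 = 3, 7887 mod 4 = 3; sign now -1
(7887/523) = (42/523)   [reduce mod 523]
42 = 2^1·21; (2/523) = -1 since 523 mod 8 = 3, so (42/523) = (-1)^1·(21/523); sign now +1
reciprocity: (21/523) = +1·(523/21) since 21 mod 4 = 1, 523 mod 4 = 3; sign now +1
(523/21) = (19/21)   [reduce mod 21]
reciprocity: (19/21) = +1·(21/19) since 19 mod 4 = 3, 21 mod 4 = 1; sign now +1
(21/19) = (2/19)   [reduce mod 19]
2 = 2^1·1; (2/19) = -1 since 19 mod 8 = 3, so (2/19) = (-1)^1·(1/19); sign now -1
(1/19) = 1; final value = sign = -1

-1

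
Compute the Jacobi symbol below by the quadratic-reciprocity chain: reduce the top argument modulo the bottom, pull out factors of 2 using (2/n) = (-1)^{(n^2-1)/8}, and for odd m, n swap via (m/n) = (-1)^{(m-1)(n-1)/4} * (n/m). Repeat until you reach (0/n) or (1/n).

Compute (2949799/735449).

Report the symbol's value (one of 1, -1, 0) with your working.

(2949799/735449) = (8003/735449)   [reduce mod 735449]
reciprocity: (8003/735449) = +1·(735449/8003) since 8003 mod 4 = 3, 735449 mod 4 = 1; sign now +1
(735449/8003) = (7176/8003)   [reduce mod 8003]
7176 = 2^3·897; (2/8003) = -1 since 8003 mod 8 = 3, so (7176/8003) = (-1)^3·(897/8003); sign now -1
reciprocity: (897/8003) = +1·(8003/897) since 897 mod 4 = 1, 8003 mod 4 = 3; sign now -1
(8003/897) = (827/897)   [reduce mod 897]
reciprocity: (827/897) = +1·(897/827) since 827 mod 4 = 3, 897 mod 4 = 1; sign now -1
(897/827) = (70/827)   [reduce mod 827]
70 = 2^1·35; (2/827) = -1 since 827 mod 8 = 3, so (70/827) = (-1)^1·(35/827); sign now +1
reciprocity: (35/827) = -1·(827/35) since 35 mod 4 = 3, 827 mod 4 = 3; sign now -1
(827/35) = (22/35)   [reduce mod 35]
22 = 2^1·11; (2/35) = -1 since 35 mod 8 = 3, so (22/35) = (-1)^1·(11/35); sign now +1
reciprocity: (11/35) = -1·(35/11) since 11 mod 4 = 3, 35 mod 4 = 3; sign now -1
(35/11) = (2/11)   [reduce mod 11]
2 = 2^1·1; (2/11) = -1 since 11 mod 8 = 3, so (2/11) = (-1)^1·(1/11); sign now +1
(1/11) = 1; final value = sign = +1

1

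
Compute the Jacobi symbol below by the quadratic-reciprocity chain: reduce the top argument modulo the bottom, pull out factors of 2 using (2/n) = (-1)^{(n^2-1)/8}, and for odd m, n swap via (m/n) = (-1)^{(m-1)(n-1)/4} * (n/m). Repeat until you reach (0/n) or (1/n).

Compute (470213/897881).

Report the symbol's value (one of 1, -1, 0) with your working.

flip (470213/897881) -> (897881/470213): both odd, 470213 mod 4 = 1, 897881 mod 4 = 1, so the flip contributes +1; sign now +1
(897881/470213): 897881 mod 470213 = 427668, so (897881/470213) = (427668/470213)
factor out 2^2: 427668 = 2^2·106917; with 470213 mod 8 = 5, (2/470213) = -1; sign now +1; continue with (106917/470213)
flip (106917/470213) -> (470213/106917): both odd, 106917 mod 4 = 1, 470213 mod 4 = 1, so the flip contributes +1; sign now +1
(470213/106917): 470213 mod 106917 = 42545, so (470213/106917) = (42545/106917)
flip (42545/106917) -> (106917/42545): both odd, 42545 mod 4 = 1, 106917 mod 4 = 1, so the flip contributes +1; sign now +1
(106917/42545): 106917 mod 42545 = 21827, so (106917/42545) = (21827/42545)
flip (21827/42545) -> (42545/21827): both odd, 21827 mod 4 = 3, 42545 mod 4 = 1, so the flip contributes +1; sign now +1
(42545/21827): 42545 mod 21827 = 20718, so (42545/21827) = (20718/21827)
factor out 2^1: 20718 = 2^1·10359; with 21827 mod 8 = 3, (2/21827) = -1; sign now -1; continue with (10359/21827)
flip (10359/21827) -> (21827/10359): both odd, 10359 mod 4 = 3, 21827 mod 4 = 3, so the flip contributes -1; sign now +1
(21827/10359): 21827 mod 10359 = 1109, so (21827/10359) = (1109/10359)
flip (1109/10359) -> (10359/1109): both odd, 1109 mod 4 = 1, 10359 mod 4 = 3, so the flip contributes +1; sign now +1
(10359/1109): 10359 mod 1109 = 378, so (10359/1109) = (378/1109)
factor out 2^1: 378 = 2^1·189; with 1109 mod 8 = 5, (2/1109) = -1; sign now -1; continue with (189/1109)
flip (189/1109) -> (1109/189): both odd, 189 mod 4 = 1, 1109 mod 4 = 1, so the flip contributes +1; sign now -1
(1109/189): 1109 mod 189 = 164, so (1109/189) = (164/189)
factor out 2^2: 164 = 2^2·41; with 189 mod 8 = 5, (2/189) = -1; sign now -1; continue with (41/189)
flip (41/189) -> (189/41): both odd, 41 mod 4 = 1, 189 mod 4 = 1, so the flip contributes +1; sign now -1
(189/41): 189 mod 41 = 25, so (189/41) = (25/41)
flip (25/41) -> (41/25): both odd, 25 mod 4 = 1, 41 mod 4 = 1, so the flip contributes +1; sign now -1
(41/25): 41 mod 25 = 16, so (41/25) = (16/25)
factor out 2^4: 16 = 2^4·1; with 25 mod 8 = 1, (2/25) = +1; sign now -1; continue with (1/25)
reached (1/25) = 1, so the symbol is -1

-1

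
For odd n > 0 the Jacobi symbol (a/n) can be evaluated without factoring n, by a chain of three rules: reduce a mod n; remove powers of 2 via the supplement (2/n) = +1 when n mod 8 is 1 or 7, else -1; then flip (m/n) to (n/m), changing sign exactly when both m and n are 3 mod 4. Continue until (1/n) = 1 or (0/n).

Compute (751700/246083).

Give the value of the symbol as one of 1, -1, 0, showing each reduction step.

(751700/246083) = (13451/246083)   [reduce mod 246083]
reciprocity: (13451/246083) = -1·(246083/13451) since 13451 mod 4 = 3, 246083 mod 4 = 3; sign now -1
(246083/13451) = (3965/13451)   [reduce mod 13451]
reciprocity: (3965/13451) = +1·(13451/3965) since 3965 mod 4 = 1, 13451 mod 4 = 3; sign now -1
(13451/3965) = (1556/3965)   [reduce mod 3965]
1556 = 2^2·389; (2/3965) = -1 since 3965 mod 8 = 5, so (1556/3965) = (-1)^2·(389/3965); sign now -1
reciprocity: (389/3965) = +1·(3965/389) since 389 mod 4 = 1, 3965 mod 4 = 1; sign now -1
(3965/389) = (75/389)   [reduce mod 389]
reciprocity: (75/389) = +1·(389/75) since 75 mod 4 = 3, 389 mod 4 = 1; sign now -1
(389/75) = (14/75)   [reduce mod 75]
14 = 2^1·7; (2/75) = -1 since 75 mod 8 = 3, so (14/75) = (-1)^1·(7/75); sign now +1
reciprocity: (7/75) = -1·(75/7) since 7 mod 4 = 3, 75 mod 4 = 3; sign now -1
(75/7) = (5/7)   [reduce mod 7]
reciprocity: (5/7) = +1·(7/5) since 5 mod 4 = 1, 7 mod 4 = 3; sign now -1
(7/5) = (2/5)   [reduce mod 5]
2 = 2^1·1; (2/5) = -1 since 5 mod 8 = 5, so (2/5) = (-1)^1·(1/5); sign now +1
(1/5) = 1; final value = sign = +1

1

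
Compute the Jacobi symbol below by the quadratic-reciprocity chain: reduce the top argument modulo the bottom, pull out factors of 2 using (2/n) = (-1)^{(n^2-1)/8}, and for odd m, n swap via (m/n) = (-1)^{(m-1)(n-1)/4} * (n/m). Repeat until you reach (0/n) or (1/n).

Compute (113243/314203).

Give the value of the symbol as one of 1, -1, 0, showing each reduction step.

flip (113243/314203) -> (314203/113243): both odd, 113243 mod 4 = 3, 314203 mod 4 = 3, so the flip contributes -1; sign now -1
(314203/113243): 314203 mod 113243 = 87717, so (314203/113243) = (87717/113243)
flip (87717/113243) -> (113243/87717): both odd, 87717 mod 4 = 1, 113243 mod 4 = 3, so the flip contributes +1; sign now -1
(113243/87717): 113243 mod 87717 = 25526, so (113243/87717) = (25526/87717)
factor out 2^1: 25526 = 2^1·12763; with 87717 mod 8 = 5, (2/87717) = -1; sign now +1; continue with (12763/87717)
flip (12763/87717) -> (87717/12763): both odd, 12763 mod 4 = 3, 87717 mod 4 = 1, so the flip contributes +1; sign now +1
(87717/12763): 87717 mod 12763 = 11139, so (87717/12763) = (11139/12763)
flip (11139/12763) -> (12763/11139): both odd, 11139 mod 4 = 3, 12763 mod 4 = 3, so the flip contributes -1; sign now -1
(12763/11139): 12763 mod 11139 = 1624, so (12763/11139) = (1624/11139)
factor out 2^3: 1624 = 2^3·203; with 11139 mod 8 = 3, (2/11139) = -1; sign now +1; continue with (203/11139)
flip (203/11139) -> (11139/203): both odd, 203 mod 4 = 3, 11139 mod 4 = 3, so the flip contributes -1; sign now -1
(11139/203): 11139 mod 203 = 177, so (11139/203) = (177/203)
flip (177/203) -> (203/177): both odd, 177 mod 4 = 1, 203 mod 4 = 3, so the flip contributes +1; sign now -1
(203/177): 203 mod 177 = 26, so (203/177) = (26/177)
factor out 2^1: 26 = 2^1·13; with 177 mod 8 = 1, (2/177) = +1; sign now -1; continue with (13/177)
flip (13/177) -> (177/13): both odd, 13 mod 4 = 1, 177 mod 4 = 1, so the flip contributes +1; sign now -1
(177/13): 177 mod 13 = 8, so (177/13) = (8/13)
factor out 2^3: 8 = 2^3·1; with 13 mod 8 = 5, (2/13) = -1; sign now +1; continue with (1/13)
reached (1/13) = 1, so the symbol is +1

1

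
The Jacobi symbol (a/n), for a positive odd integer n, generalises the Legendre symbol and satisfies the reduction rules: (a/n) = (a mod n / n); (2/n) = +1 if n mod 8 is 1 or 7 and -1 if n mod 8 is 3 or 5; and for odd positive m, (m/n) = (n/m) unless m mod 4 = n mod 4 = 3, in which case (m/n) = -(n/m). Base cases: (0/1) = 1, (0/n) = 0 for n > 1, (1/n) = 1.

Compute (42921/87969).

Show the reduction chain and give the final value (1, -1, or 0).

0

flip (42921/87969) -> (87969/42921): both odd, 42921 mod 4 = 1, 87969 mod 4 = 1, so the flip contributes +1; sign now +1
(87969/42921): 87969 mod 42921 = 2127, so (87969/42921) = (2127/42921)
flip (2127/42921) -> (42921/2127): both odd, 2127 mod 4 = 3, 42921 mod 4 = 1, so the flip contributes +1; sign now +1
(42921/2127): 42921 mod 2127 = 381, so (42921/2127) = (381/2127)
flip (381/2127) -> (2127/381): both odd, 381 mod 4 = 1, 2127 mod 4 = 3, so the flip contributes +1; sign now +1
(2127/381): 2127 mod 381 = 222, so (2127/381) = (222/381)
factor out 2^1: 222 = 2^1·111; with 381 mod 8 = 5, (2/381) = -1; sign now -1; continue with (111/381)
flip (111/381) -> (381/111): both odd, 111 mod 4 = 3, 381 mod 4 = 1, so the flip contributes +1; sign now -1
(381/111): 381 mod 111 = 48, so (381/111) = (48/111)
factor out 2^4: 48 = 2^4·3; with 111 mod 8 = 7, (2/111) = +1; sign now -1; continue with (3/111)
flip (3/111) -> (111/3): both odd, 3 mod 4 = 3, 111 mod 4 = 3, so the flip contributes -1; sign now +1
(111/3): 111 mod 3 = 0, so (111/3) = (0/3)
reached (0/3); gcd(a, n) > 1, so (0/3) = 0 and the symbol is 0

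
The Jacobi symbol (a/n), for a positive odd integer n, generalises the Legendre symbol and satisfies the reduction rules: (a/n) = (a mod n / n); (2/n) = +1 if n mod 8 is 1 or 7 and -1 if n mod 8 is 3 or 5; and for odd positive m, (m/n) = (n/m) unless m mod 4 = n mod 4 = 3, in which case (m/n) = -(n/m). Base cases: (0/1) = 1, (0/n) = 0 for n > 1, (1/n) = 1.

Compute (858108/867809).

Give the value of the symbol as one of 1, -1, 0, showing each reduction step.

-1

858108 = 2^2·214527; (2/867809) = +1 since 867809 mod 8 = 1, so (858108/867809) = (+1)^2·(214527/867809); sign now +1
reciprocity: (214527/867809) = +1·(867809/214527) since 214527 mod 4 = 3, 867809 mod 4 = 1; sign now +1
(867809/214527) = (9701/214527)   [reduce mod 214527]
reciprocity: (9701/214527) = +1·(214527/9701) since 9701 mod 4 = 1, 214527 mod 4 = 3; sign now +1
(214527/9701) = (1105/9701)   [reduce mod 9701]
reciprocity: (1105/9701) = +1·(9701/1105) since 1105 mod 4 = 1, 9701 mod 4 = 1; sign now +1
(9701/1105) = (861/1105)   [reduce mod 1105]
reciprocity: (861/1105) = +1·(1105/861) since 861 mod 4 = 1, 1105 mod 4 = 1; sign now +1
(1105/861) = (244/861)   [reduce mod 861]
244 = 2^2·61; (2/861) = -1 since 861 mod 8 = 5, so (244/861) = (-1)^2·(61/861); sign now +1
reciprocity: (61/861) = +1·(861/61) since 61 mod 4 = 1, 861 mod 4 = 1; sign now +1
(861/61) = (7/61)   [reduce mod 61]
reciprocity: (7/61) = +1·(61/7) since 7 mod 4 = 3, 61 mod 4 = 1; sign now +1
(61/7) = (5/7)   [reduce mod 7]
reciprocity: (5/7) = +1·(7/5) since 5 mod 4 = 1, 7 mod 4 = 3; sign now +1
(7/5) = (2/5)   [reduce mod 5]
2 = 2^1·1; (2/5) = -1 since 5 mod 8 = 5, so (2/5) = (-1)^1·(1/5); sign now -1
(1/5) = 1; final value = sign = -1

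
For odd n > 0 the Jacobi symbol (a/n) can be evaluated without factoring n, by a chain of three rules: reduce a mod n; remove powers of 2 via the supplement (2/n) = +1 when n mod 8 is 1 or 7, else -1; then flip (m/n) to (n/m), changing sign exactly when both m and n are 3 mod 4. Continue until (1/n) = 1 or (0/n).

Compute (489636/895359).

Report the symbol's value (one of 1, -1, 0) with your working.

factor out 2^2: 489636 = 2^2·122409; with 895359 mod 8 = 7, (2/895359) = +1; sign now +1; continue with (122409/895359)
flip (122409/895359) -> (895359/122409): both odd, 122409 mod 4 = 1, 895359 mod 4 = 3, so the flip contributes +1; sign now +1
(895359/122409): 895359 mod 122409 = 38496, so (895359/122409) = (38496/122409)
factor out 2^5: 38496 = 2^5·1203; with 122409 mod 8 = 1, (2/122409) = +1; sign now +1; continue with (1203/122409)
flip (1203/122409) -> (122409/1203): both odd, 1203 mod 4 = 3, 122409 mod 4 = 1, so the flip contributes +1; sign now +1
(122409/1203): 122409 mod 1203 = 906, so (122409/1203) = (906/1203)
factor out 2^1: 906 = 2^1·453; with 1203 mod 8 = 3, (2/1203) = -1; sign now -1; continue with (453/1203)
flip (453/1203) -> (1203/453): both odd, 453 mod 4 = 1, 1203 mod 4 = 3, so the flip contributes +1; sign now -1
(1203/453): 1203 mod 453 = 297, so (1203/453) = (297/453)
flip (297/453) -> (453/297): both odd, 297 mod 4 = 1, 453 mod 4 = 1, so the flip contributes +1; sign now -1
(453/297): 453 mod 297 = 156, so (453/297) = (156/297)
factor out 2^2: 156 = 2^2·39; with 297 mod 8 = 1, (2/297) = +1; sign now -1; continue with (39/297)
flip (39/297) -> (297/39): both odd, 39 mod 4 = 3, 297 mod 4 = 1, so the flip contributes +1; sign now -1
(297/39): 297 mod 39 = 24, so (297/39) = (24/39)
factor out 2^3: 24 = 2^3·3; with 39 mod 8 = 7, (2/39) = +1; sign now -1; continue with (3/39)
flip (3/39) -> (39/3): both odd, 3 mod 4 = 3, 39 mod 4 = 3, so the flip contributes -1; sign now +1
(39/3): 39 mod 3 = 0, so (39/3) = (0/3)
reached (0/3); gcd(a, n) > 1, so (0/3) = 0 and the symbol is 0

0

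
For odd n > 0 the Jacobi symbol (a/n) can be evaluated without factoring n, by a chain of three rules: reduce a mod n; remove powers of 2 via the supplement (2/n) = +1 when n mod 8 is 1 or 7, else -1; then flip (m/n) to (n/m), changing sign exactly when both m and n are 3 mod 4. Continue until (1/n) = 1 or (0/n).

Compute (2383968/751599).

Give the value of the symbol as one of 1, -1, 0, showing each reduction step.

0

(2383968/751599): 2383968 mod 751599 = 129171, so (2383968/751599) = (129171/751599)
flip (129171/751599) -> (751599/129171): both odd, 129171 mod 4 = 3, 751599 mod 4 = 3, so the flip contributes -1; sign now -1
(751599/129171): 751599 mod 129171 = 105744, so (751599/129171) = (105744/129171)
factor out 2^4: 105744 = 2^4·6609; with 129171 mod 8 = 3, (2/129171) = -1; sign now -1; continue with (6609/129171)
flip (6609/129171) -> (129171/6609): both odd, 6609 mod 4 = 1, 129171 mod 4 = 3, so the flip contributes +1; sign now -1
(129171/6609): 129171 mod 6609 = 3600, so (129171/6609) = (3600/6609)
factor out 2^4: 3600 = 2^4·225; with 6609 mod 8 = 1, (2/6609) = +1; sign now -1; continue with (225/6609)
flip (225/6609) -> (6609/225): both odd, 225 mod 4 = 1, 6609 mod 4 = 1, so the flip contributes +1; sign now -1
(6609/225): 6609 mod 225 = 84, so (6609/225) = (84/225)
factor out 2^2: 84 = 2^2·21; with 225 mod 8 = 1, (2/225) = +1; sign now -1; continue with (21/225)
flip (21/225) -> (225/21): both odd, 21 mod 4 = 1, 225 mod 4 = 1, so the flip contributes +1; sign now -1
(225/21): 225 mod 21 = 15, so (225/21) = (15/21)
flip (15/21) -> (21/15): both odd, 15 mod 4 = 3, 21 mod 4 = 1, so the flip contributes +1; sign now -1
(21/15): 21 mod 15 = 6, so (21/15) = (6/15)
factor out 2^1: 6 = 2^1·3; with 15 mod 8 = 7, (2/15) = +1; sign now -1; continue with (3/15)
flip (3/15) -> (15/3): both odd, 3 mod 4 = 3, 15 mod 4 = 3, so the flip contributes -1; sign now +1
(15/3): 15 mod 3 = 0, so (15/3) = (0/3)
reached (0/3); gcd(a, n) > 1, so (0/3) = 0 and the symbol is 0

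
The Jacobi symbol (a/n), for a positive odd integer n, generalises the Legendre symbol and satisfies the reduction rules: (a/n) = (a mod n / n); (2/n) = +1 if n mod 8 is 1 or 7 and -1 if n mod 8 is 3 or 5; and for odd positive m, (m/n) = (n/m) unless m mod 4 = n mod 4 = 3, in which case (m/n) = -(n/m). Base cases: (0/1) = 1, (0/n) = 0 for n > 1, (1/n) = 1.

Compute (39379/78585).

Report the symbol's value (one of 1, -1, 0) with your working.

1

flip (39379/78585) -> (78585/39379): both odd, 39379 mod 4 = 3, 78585 mod 4 = 1, so the flip contributes +1; sign now +1
(78585/39379): 78585 mod 39379 = 39206, so (78585/39379) = (39206/39379)
factor out 2^1: 39206 = 2^1·19603; with 39379 mod 8 = 3, (2/39379) = -1; sign now -1; continue with (19603/39379)
flip (19603/39379) -> (39379/19603): both odd, 19603 mod 4 = 3, 39379 mod 4 = 3, so the flip contributes -1; sign now +1
(39379/19603): 39379 mod 19603 = 173, so (39379/19603) = (173/19603)
flip (173/19603) -> (19603/173): both odd, 173 mod 4 = 1, 19603 mod 4 = 3, so the flip contributes +1; sign now +1
(19603/173): 19603 mod 173 = 54, so (19603/173) = (54/173)
factor out 2^1: 54 = 2^1·27; with 173 mod 8 = 5, (2/173) = -1; sign now -1; continue with (27/173)
flip (27/173) -> (173/27): both odd, 27 mod 4 = 3, 173 mod 4 = 1, so the flip contributes +1; sign now -1
(173/27): 173 mod 27 = 11, so (173/27) = (11/27)
flip (11/27) -> (27/11): both odd, 11 mod 4 = 3, 27 mod 4 = 3, so the flip contributes -1; sign now +1
(27/11): 27 mod 11 = 5, so (27/11) = (5/11)
flip (5/11) -> (11/5): both odd, 5 mod 4 = 1, 11 mod 4 = 3, so the flip contributes +1; sign now +1
(11/5): 11 mod 5 = 1, so (11/5) = (1/5)
reached (1/5) = 1, so the symbol is +1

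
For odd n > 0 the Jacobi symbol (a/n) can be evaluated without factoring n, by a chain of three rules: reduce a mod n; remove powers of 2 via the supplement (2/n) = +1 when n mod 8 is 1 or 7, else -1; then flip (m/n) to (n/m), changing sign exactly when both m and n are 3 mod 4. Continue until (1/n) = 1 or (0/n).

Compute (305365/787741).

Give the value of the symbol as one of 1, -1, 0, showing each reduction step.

-1

flip (305365/787741) -> (787741/305365): both odd, 305365 mod 4 = 1, 787741 mod 4 = 1, so the flip contributes +1; sign now +1
(787741/305365): 787741 mod 305365 = 177011, so (787741/305365) = (177011/305365)
flip (177011/305365) -> (305365/177011): both odd, 177011 mod 4 = 3, 305365 mod 4 = 1, so the flip contributes +1; sign now +1
(305365/177011): 305365 mod 177011 = 128354, so (305365/177011) = (128354/177011)
factor out 2^1: 128354 = 2^1·64177; with 177011 mod 8 = 3, (2/177011) = -1; sign now -1; continue with (64177/177011)
flip (64177/177011) -> (177011/64177): both odd, 64177 mod 4 = 1, 177011 mod 4 = 3, so the flip contributes +1; sign now -1
(177011/64177): 177011 mod 64177 = 48657, so (177011/64177) = (48657/64177)
flip (48657/64177) -> (64177/48657): both odd, 48657 mod 4 = 1, 64177 mod 4 = 1, so the flip contributes +1; sign now -1
(64177/48657): 64177 mod 48657 = 15520, so (64177/48657) = (15520/48657)
factor out 2^5: 15520 = 2^5·485; with 48657 mod 8 = 1, (2/48657) = +1; sign now -1; continue with (485/48657)
flip (485/48657) -> (48657/485): both odd, 485 mod 4 = 1, 48657 mod 4 = 1, so the flip contributes +1; sign now -1
(48657/485): 48657 mod 485 = 157, so (48657/485) = (157/485)
flip (157/485) -> (485/157): both odd, 157 mod 4 = 1, 485 mod 4 = 1, so the flip contributes +1; sign now -1
(485/157): 485 mod 157 = 14, so (485/157) = (14/157)
factor out 2^1: 14 = 2^1·7; with 157 mod 8 = 5, (2/157) = -1; sign now +1; continue with (7/157)
flip (7/157) -> (157/7): both odd, 7 mod 4 = 3, 157 mod 4 = 1, so the flip contributes +1; sign now +1
(157/7): 157 mod 7 = 3, so (157/7) = (3/7)
flip (3/7) -> (7/3): both odd, 3 mod 4 = 3, 7 mod 4 = 3, so the flip contributes -1; sign now -1
(7/3): 7 mod 3 = 1, so (7/3) = (1/3)
reached (1/3) = 1, so the symbol is -1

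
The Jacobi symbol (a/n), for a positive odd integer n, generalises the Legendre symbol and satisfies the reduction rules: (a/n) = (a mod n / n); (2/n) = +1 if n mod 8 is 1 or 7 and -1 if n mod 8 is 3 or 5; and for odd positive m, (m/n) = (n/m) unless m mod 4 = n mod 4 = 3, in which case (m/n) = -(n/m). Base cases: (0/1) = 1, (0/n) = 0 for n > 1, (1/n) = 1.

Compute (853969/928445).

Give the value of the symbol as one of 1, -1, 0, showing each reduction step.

1

flip (853969/928445) -> (928445/853969): both odd, 853969 mod 4 = 1, 928445 mod 4 = 1, so the flip contributes +1; sign now +1
(928445/853969): 928445 mod 853969 = 74476, so (928445/853969) = (74476/853969)
factor out 2^2: 74476 = 2^2·18619; with 853969 mod 8 = 1, (2/853969) = +1; sign now +1; continue with (18619/853969)
flip (18619/853969) -> (853969/18619): both odd, 18619 mod 4 = 3, 853969 mod 4 = 1, so the flip contributes +1; sign now +1
(853969/18619): 853969 mod 18619 = 16114, so (853969/18619) = (16114/18619)
factor out 2^1: 16114 = 2^1·8057; with 18619 mod 8 = 3, (2/18619) = -1; sign now -1; continue with (8057/18619)
flip (8057/18619) -> (18619/8057): both odd, 8057 mod 4 = 1, 18619 mod 4 = 3, so the flip contributes +1; sign now -1
(18619/8057): 18619 mod 8057 = 2505, so (18619/8057) = (2505/8057)
flip (2505/8057) -> (8057/2505): both odd, 2505 mod 4 = 1, 8057 mod 4 = 1, so the flip contributes +1; sign now -1
(8057/2505): 8057 mod 2505 = 542, so (8057/2505) = (542/2505)
factor out 2^1: 542 = 2^1·271; with 2505 mod 8 = 1, (2/2505) = +1; sign now -1; continue with (271/2505)
flip (271/2505) -> (2505/271): both odd, 271 mod 4 = 3, 2505 mod 4 = 1, so the flip contributes +1; sign now -1
(2505/271): 2505 mod 271 = 66, so (2505/271) = (66/271)
factor out 2^1: 66 = 2^1·33; with 271 mod 8 = 7, (2/271) = +1; sign now -1; continue with (33/271)
flip (33/271) -> (271/33): both odd, 33 mod 4 = 1, 271 mod 4 = 3, so the flip contributes +1; sign now -1
(271/33): 271 mod 33 = 7, so (271/33) = (7/33)
flip (7/33) -> (33/7): both odd, 7 mod 4 = 3, 33 mod 4 = 1, so the flip contributes +1; sign now -1
(33/7): 33 mod 7 = 5, so (33/7) = (5/7)
flip (5/7) -> (7/5): both odd, 5 mod 4 = 1, 7 mod 4 = 3, so the flip contributes +1; sign now -1
(7/5): 7 mod 5 = 2, so (7/5) = (2/5)
factor out 2^1: 2 = 2^1·1; with 5 mod 8 = 5, (2/5) = -1; sign now +1; continue with (1/5)
reached (1/5) = 1, so the symbol is +1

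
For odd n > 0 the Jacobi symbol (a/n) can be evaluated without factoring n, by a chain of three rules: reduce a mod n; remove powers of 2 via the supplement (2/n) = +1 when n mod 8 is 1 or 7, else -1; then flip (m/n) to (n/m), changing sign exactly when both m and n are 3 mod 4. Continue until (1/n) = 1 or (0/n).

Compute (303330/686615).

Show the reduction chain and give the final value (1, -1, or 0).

factor out 2^1: 303330 = 2^1·151665; with 686615 mod 8 = 7, (2/686615) = +1; sign now +1; continue with (151665/686615)
flip (151665/686615) -> (686615/151665): both odd, 151665 mod 4 = 1, 686615 mod 4 = 3, so the flip contributes +1; sign now +1
(686615/151665): 686615 mod 151665 = 79955, so (686615/151665) = (79955/151665)
flip (79955/151665) -> (151665/79955): both odd, 79955 mod 4 = 3, 151665 mod 4 = 1, so the flip contributes +1; sign now +1
(151665/79955): 151665 mod 79955 = 71710, so (151665/79955) = (71710/79955)
factor out 2^1: 71710 = 2^1·35855; with 79955 mod 8 = 3, (2/79955) = -1; sign now -1; continue with (35855/79955)
flip (35855/79955) -> (79955/35855): both odd, 35855 mod 4 = 3, 79955 mod 4 = 3, so the flip contributes -1; sign now +1
(79955/35855): 79955 mod 35855 = 8245, so (79955/35855) = (8245/35855)
flip (8245/35855) -> (35855/8245): both odd, 8245 mod 4 = 1, 35855 mod 4 = 3, so the flip contributes +1; sign now +1
(35855/8245): 35855 mod 8245 = 2875, so (35855/8245) = (2875/8245)
flip (2875/8245) -> (8245/2875): both odd, 2875 mod 4 = 3, 8245 mod 4 = 1, so the flip contributes +1; sign now +1
(8245/2875): 8245 mod 2875 = 2495, so (8245/2875) = (2495/2875)
flip (2495/2875) -> (2875/2495): both odd, 2495 mod 4 = 3, 2875 mod 4 = 3, so the flip contributes -1; sign now -1
(2875/2495): 2875 mod 2495 = 380, so (2875/2495) = (380/2495)
factor out 2^2: 380 = 2^2·95; with 2495 mod 8 = 7, (2/2495) = +1; sign now -1; continue with (95/2495)
flip (95/2495) -> (2495/95): both odd, 95 mod 4 = 3, 2495 mod 4 = 3, so the flip contributes -1; sign now +1
(2495/95): 2495 mod 95 = 25, so (2495/95) = (25/95)
flip (25/95) -> (95/25): both odd, 25 mod 4 = 1, 95 mod 4 = 3, so the flip contributes +1; sign now +1
(95/25): 95 mod 25 = 20, so (95/25) = (20/25)
factor out 2^2: 20 = 2^2·5; with 25 mod 8 = 1, (2/25) = +1; sign now +1; continue with (5/25)
flip (5/25) -> (25/5): both odd, 5 mod 4 = 1, 25 mod 4 = 1, so the flip contributes +1; sign now +1
(25/5): 25 mod 5 = 0, so (25/5) = (0/5)
reached (0/5); gcd(a, n) > 1, so (0/5) = 0 and the symbol is 0

0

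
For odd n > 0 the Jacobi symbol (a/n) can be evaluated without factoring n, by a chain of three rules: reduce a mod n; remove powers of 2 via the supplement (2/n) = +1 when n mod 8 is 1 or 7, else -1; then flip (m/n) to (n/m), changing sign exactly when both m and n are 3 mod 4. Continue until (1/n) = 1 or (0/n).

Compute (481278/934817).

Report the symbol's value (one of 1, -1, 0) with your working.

481278 = 2^1·240639; (2/934817) = +1 since 934817 mod 8 = 1, so (481278/934817) = (+1)^1·(240639/934817); sign now +1
reciprocity: (240639/934817) = +1·(934817/240639) since 240639 mod 4 = 3, 934817 mod 4 = 1; sign now +1
(934817/240639) = (212900/240639)   [reduce mod 240639]
212900 = 2^2·53225; (2/240639) = +1 since 240639 mod 8 = 7, so (212900/240639) = (+1)^2·(53225/240639); sign now +1
reciprocity: (53225/240639) = +1·(240639/53225) since 53225 mod 4 = 1, 240639 mod 4 = 3; sign now +1
(240639/53225) = (27739/53225)   [reduce mod 53225]
reciprocity: (27739/53225) = +1·(53225/27739) since 27739 mod 4 = 3, 53225 mod 4 = 1; sign now +1
(53225/27739) = (25486/27739)   [reduce mod 27739]
25486 = 2^1·12743; (2/27739) = -1 since 27739 mod 8 = 3, so (25486/27739) = (-1)^1·(12743/27739); sign now -1
reciprocity: (12743/27739) = -1·(27739/12743) since 12743 mod 4 = 3, 27739 mod 4 = 3; sign now +1
(27739/12743) = (2253/12743)   [reduce mod 12743]
reciprocity: (2253/12743) = +1·(12743/2253) since 2253 mod 4 = 1, 12743 mod 4 = 3; sign now +1
(12743/2253) = (1478/2253)   [reduce mod 2253]
1478 = 2^1·739; (2/2253) = -1 since 2253 mod 8 = 5, so (1478/2253) = (-1)^1·(739/2253); sign now -1
reciprocity: (739/2253) = +1·(2253/739) since 739 mod 4 = 3, 2253 mod 4 = 1; sign now -1
(2253/739) = (36/739)   [reduce mod 739]
36 = 2^2·9; (2/739) = -1 since 739 mod 8 = 3, so (36/739) = (-1)^2·(9/739); sign now -1
reciprocity: (9/739) = +1·(739/9) since 9 mod 4 = 1, 739 mod 4 = 3; sign now -1
(739/9) = (1/9)   [reduce mod 9]
(1/9) = 1; final value = sign = -1

-1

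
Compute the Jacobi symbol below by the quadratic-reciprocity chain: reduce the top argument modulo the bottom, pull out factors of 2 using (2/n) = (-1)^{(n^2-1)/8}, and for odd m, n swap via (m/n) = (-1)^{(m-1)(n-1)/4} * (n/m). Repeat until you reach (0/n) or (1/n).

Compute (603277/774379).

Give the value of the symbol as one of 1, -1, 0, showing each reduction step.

flip (603277/774379) -> (774379/603277): both odd, 603277 mod 4 = 1, 774379 mod 4 = 3, so the flip contributes +1; sign now +1
(774379/603277): 774379 mod 603277 = 171102, so (774379/603277) = (171102/603277)
factor out 2^1: 171102 = 2^1·85551; with 603277 mod 8 = 5, (2/603277) = -1; sign now -1; continue with (85551/603277)
flip (85551/603277) -> (603277/85551): both odd, 85551 mod 4 = 3, 603277 mod 4 = 1, so the flip contributes +1; sign now -1
(603277/85551): 603277 mod 85551 = 4420, so (603277/85551) = (4420/85551)
factor out 2^2: 4420 = 2^2·1105; with 85551 mod 8 = 7, (2/85551) = +1; sign now -1; continue with (1105/85551)
flip (1105/85551) -> (85551/1105): both odd, 1105 mod 4 = 1, 85551 mod 4 = 3, so the flip contributes +1; sign now -1
(85551/1105): 85551 mod 1105 = 466, so (85551/1105) = (466/1105)
factor out 2^1: 466 = 2^1·233; with 1105 mod 8 = 1, (2/1105) = +1; sign now -1; continue with (233/1105)
flip (233/1105) -> (1105/233): both odd, 233 mod 4 = 1, 1105 mod 4 = 1, so the flip contributes +1; sign now -1
(1105/233): 1105 mod 233 = 173, so (1105/233) = (173/233)
flip (173/233) -> (233/173): both odd, 173 mod 4 = 1, 233 mod 4 = 1, so the flip contributes +1; sign now -1
(233/173): 233 mod 173 = 60, so (233/173) = (60/173)
factor out 2^2: 60 = 2^2·15; with 173 mod 8 = 5, (2/173) = -1; sign now -1; continue with (15/173)
flip (15/173) -> (173/15): both odd, 15 mod 4 = 3, 173 mod 4 = 1, so the flip contributes +1; sign now -1
(173/15): 173 mod 15 = 8, so (173/15) = (8/15)
factor out 2^3: 8 = 2^3·1; with 15 mod 8 = 7, (2/15) = +1; sign now -1; continue with (1/15)
reached (1/15) = 1, so the symbol is -1

-1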